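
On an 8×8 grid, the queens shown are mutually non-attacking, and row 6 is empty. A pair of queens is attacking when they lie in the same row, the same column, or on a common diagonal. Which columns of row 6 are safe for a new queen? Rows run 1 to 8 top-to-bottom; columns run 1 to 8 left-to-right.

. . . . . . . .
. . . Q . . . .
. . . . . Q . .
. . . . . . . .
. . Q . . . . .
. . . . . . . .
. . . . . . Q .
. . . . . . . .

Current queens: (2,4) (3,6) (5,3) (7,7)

(2,4) attacks row 6 at column 4 and diagonals 8.
(3,6) attacks row 6 at column 6 and diagonals 3.
(5,3) attacks row 6 at column 3 and diagonals 2, 4.
(7,7) attacks row 6 at column 7 and diagonals 6, 8.
Attacked columns: {2, 3, 4, 6, 7, 8}. Safe: {1, 5}.

columns 1, 5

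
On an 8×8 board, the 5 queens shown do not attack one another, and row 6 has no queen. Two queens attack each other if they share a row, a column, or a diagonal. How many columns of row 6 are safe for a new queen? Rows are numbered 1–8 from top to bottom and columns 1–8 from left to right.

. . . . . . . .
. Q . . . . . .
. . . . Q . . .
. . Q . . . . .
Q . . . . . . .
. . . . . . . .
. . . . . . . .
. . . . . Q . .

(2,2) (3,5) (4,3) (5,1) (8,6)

1

(2,2) attacks row 6 at column 2 and diagonals 6.
(3,5) attacks row 6 at column 5 and diagonals 2, 8.
(4,3) attacks row 6 at column 3 and diagonals 1, 5.
(5,1) attacks row 6 at column 1 and diagonals 2.
(8,6) attacks row 6 at column 6 and diagonals 4, 8.
Attacked columns: {1, 2, 3, 4, 5, 6, 8}. Safe: {7}.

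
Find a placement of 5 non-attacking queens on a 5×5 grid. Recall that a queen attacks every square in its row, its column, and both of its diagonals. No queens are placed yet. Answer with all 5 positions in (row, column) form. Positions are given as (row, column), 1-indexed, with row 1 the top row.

Row 1: Safe: 1, 2, 3, 4, 5. Place at column 4.
Row 2: attacked by (1,4)→{3,4,5}. Safe: 1, 2. Place at column 1.
Row 3: attacked by (1,4)→{2,4}; (2,1)→{1,2}. Safe: 3, 5. Place at column 3.
Row 4: attacked by (1,4)→{1,4}; (2,1)→{1,3}; (3,3)→{2,3,4}. Safe: 5. Place at column 5.
Row 5: attacked by (1,4)→{4}; (2,1)→{1,4}; (3,3)→{1,3,5}; (4,5)→{4,5}. Safe: 2. Place at column 2.
Columns [4, 1, 3, 5, 2], r−c [-3, 1, 0, -1, 3], r+c [5, 3, 6, 9, 7] are all distinct, so no two queens attack.

(1,4) (2,1) (3,3) (4,5) (5,2)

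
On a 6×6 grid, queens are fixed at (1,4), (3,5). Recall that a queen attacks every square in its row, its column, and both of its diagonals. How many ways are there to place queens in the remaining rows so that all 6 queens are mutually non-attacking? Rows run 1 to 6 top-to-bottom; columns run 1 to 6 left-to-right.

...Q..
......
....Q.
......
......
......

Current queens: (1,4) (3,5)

Branch on row 2: col 1 → 1; col 2 → 0.
Sum: 1 + 0 = 1.

1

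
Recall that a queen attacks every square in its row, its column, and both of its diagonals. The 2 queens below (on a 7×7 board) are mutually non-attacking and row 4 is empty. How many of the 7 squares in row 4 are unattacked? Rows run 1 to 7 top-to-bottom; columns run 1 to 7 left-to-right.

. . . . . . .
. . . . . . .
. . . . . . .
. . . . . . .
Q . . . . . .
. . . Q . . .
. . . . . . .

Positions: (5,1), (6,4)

3

(5,1) attacks row 4 at column 1 and diagonals 2.
(6,4) attacks row 4 at column 4 and diagonals 2, 6.
Attacked columns: {1, 2, 4, 6}. Safe: {3, 5, 7}.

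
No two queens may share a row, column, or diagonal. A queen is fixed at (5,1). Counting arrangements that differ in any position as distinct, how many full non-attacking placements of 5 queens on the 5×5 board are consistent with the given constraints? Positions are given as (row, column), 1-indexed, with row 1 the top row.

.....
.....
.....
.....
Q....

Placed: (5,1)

Branch on row 1: col 2 → 0; col 3 → 1; col 4 → 1.
Sum: 0 + 1 + 1 = 2.

2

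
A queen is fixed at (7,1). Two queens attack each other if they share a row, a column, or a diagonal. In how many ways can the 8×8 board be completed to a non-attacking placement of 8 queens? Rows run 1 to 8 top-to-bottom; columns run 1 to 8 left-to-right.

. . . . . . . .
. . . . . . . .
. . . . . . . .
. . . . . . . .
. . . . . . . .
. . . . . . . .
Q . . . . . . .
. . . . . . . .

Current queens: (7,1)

8

Branch on row 1: col 2 → 1; col 3 → 1; col 4 → 2; col 5 → 1; col 6 → 3; col 8 → 0.
Sum: 1 + 1 + 2 + 1 + 3 + 0 = 8.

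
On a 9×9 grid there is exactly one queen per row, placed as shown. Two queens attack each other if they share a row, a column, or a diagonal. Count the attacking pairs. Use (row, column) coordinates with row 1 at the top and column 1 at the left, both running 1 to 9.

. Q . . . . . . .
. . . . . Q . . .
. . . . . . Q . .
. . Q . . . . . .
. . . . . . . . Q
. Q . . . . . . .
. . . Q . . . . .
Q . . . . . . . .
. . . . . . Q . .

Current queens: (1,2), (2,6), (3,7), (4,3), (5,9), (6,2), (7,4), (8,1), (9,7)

6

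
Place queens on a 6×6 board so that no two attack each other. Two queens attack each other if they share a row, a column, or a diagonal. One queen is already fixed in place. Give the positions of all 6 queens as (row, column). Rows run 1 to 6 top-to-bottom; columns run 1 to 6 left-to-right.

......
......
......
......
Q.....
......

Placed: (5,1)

Row 1: attacked by (5,1)→{1,5}. Safe: 2, 3, 4, 6. Place at column 3.
Row 2: attacked by (1,3)→{2,3,4}; (5,1)→{1,4}. Safe: 5, 6. Place at column 6.
Row 3: attacked by (1,3)→{1,3,5}; (2,6)→{5,6}; (5,1)→{1,3}. Safe: 2, 4. Place at column 2.
Row 4: attacked by (1,3)→{3,6}; (2,6)→{4,6}; (3,2)→{1,2,3}; (5,1)→{1,2}. Safe: 5. Place at column 5.
Row 6: attacked by (1,3)→{3}; (2,6)→{2,6}; (3,2)→{2,5}; (4,5)→{3,5}; (5,1)→{1,2}. Safe: 4. Place at column 4.
Columns [3, 6, 2, 5, 1, 4], r−c [-2, -4, 1, -1, 4, 2], r+c [4, 8, 5, 9, 6, 10] are all distinct, so no two queens attack.

(1,3) (2,6) (3,2) (4,5) (5,1) (6,4)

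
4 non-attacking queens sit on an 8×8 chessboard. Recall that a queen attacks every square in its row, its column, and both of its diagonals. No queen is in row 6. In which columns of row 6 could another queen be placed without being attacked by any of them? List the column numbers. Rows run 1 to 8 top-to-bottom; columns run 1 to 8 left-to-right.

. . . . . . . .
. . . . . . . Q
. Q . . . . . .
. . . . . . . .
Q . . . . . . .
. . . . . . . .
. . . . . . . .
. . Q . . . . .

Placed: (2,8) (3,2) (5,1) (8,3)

columns 6, 7

(2,8) attacks row 6 at column 8 and diagonals 4.
(3,2) attacks row 6 at column 2 and diagonals 5.
(5,1) attacks row 6 at column 1 and diagonals 2.
(8,3) attacks row 6 at column 3 and diagonals 1, 5.
Attacked columns: {1, 2, 3, 4, 5, 8}. Safe: {6, 7}.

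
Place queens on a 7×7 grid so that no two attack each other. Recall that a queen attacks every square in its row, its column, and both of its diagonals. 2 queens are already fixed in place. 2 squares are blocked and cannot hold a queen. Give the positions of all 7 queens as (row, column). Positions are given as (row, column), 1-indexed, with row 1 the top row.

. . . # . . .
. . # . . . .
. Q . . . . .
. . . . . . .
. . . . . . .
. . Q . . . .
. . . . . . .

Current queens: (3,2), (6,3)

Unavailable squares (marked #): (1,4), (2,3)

Row 1: attacked by (3,2)→{2,4}; (6,3)→{3}. Blocked: 4. Safe: 1, 5, 6, 7. Place at column 6.
Row 2: attacked by (1,6)→{5,6,7}; (3,2)→{1,2,3}; (6,3)→{3,7}. Blocked: 3. Safe: 4. Place at column 4.
Row 4: attacked by (1,6)→{3,6}; (2,4)→{2,4,6}; (3,2)→{1,2,3}; (6,3)→{1,3,5}. Safe: 7. Place at column 7.
Row 5: attacked by (1,6)→{2,6}; (2,4)→{1,4,7}; (3,2)→{2,4}; (4,7)→{6,7}; (6,3)→{2,3,4}. Safe: 5. Place at column 5.
Row 7: attacked by (1,6)→{6}; (2,4)→{4}; (3,2)→{2,6}; (4,7)→{4,7}; (5,5)→{3,5,7}; (6,3)→{2,3,4}. Safe: 1. Place at column 1.
Columns [6, 4, 2, 7, 5, 3, 1], r−c [-5, -2, 1, -3, 0, 3, 6], r+c [7, 6, 5, 11, 10, 9, 8] are all distinct, so no two queens attack.

(1,6) (2,4) (3,2) (4,7) (5,5) (6,3) (7,1)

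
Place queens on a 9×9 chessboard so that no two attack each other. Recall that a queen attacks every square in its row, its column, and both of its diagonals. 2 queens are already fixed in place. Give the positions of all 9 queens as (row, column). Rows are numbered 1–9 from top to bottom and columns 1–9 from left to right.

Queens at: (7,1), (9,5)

(1,2) (2,9) (3,6) (4,3) (5,7) (6,4) (7,1) (8,8) (9,5)

Row 1: attacked by (7,1)→{1,7}; (9,5)→{5}. Safe: 2, 3, 4, 6, 8, 9. Place at column 2.
Row 2: attacked by (1,2)→{1,2,3}; (7,1)→{1,6}; (9,5)→{5}. Safe: 4, 7, 8, 9. Place at column 9.
Row 3: attacked by (1,2)→{2,4}; (2,9)→{8,9}; (7,1)→{1,5}; (9,5)→{5}. Safe: 3, 6, 7. Place at column 6.
Row 4: attacked by (1,2)→{2,5}; (2,9)→{7,9}; (3,6)→{5,6,7}; (7,1)→{1,4}; (9,5)→{5}. Safe: 3, 8. Place at column 3.
Row 5: attacked by (1,2)→{2,6}; (2,9)→{6,9}; (3,6)→{4,6,8}; (4,3)→{2,3,4}; (7,1)→{1,3}; (9,5)→{1,5,9}. Safe: 7. Place at column 7.
Row 6: attacked by (1,2)→{2,7}; (2,9)→{5,9}; (3,6)→{3,6,9}; (4,3)→{1,3,5}; (5,7)→{6,7,8}; (7,1)→{1,2}; (9,5)→{2,5,8}. Safe: 4. Place at column 4.
Row 8: attacked by (1,2)→{2,9}; (2,9)→{3,9}; (3,6)→{1,6}; (4,3)→{3,7}; (5,7)→{4,7}; (6,4)→{2,4,6}; (7,1)→{1,2}; (9,5)→{4,5,6}. Safe: 8. Place at column 8.
Columns [2, 9, 6, 3, 7, 4, 1, 8, 5], r−c [-1, -7, -3, 1, -2, 2, 6, 0, 4], r+c [3, 11, 9, 7, 12, 10, 8, 16, 14] are all distinct, so no two queens attack.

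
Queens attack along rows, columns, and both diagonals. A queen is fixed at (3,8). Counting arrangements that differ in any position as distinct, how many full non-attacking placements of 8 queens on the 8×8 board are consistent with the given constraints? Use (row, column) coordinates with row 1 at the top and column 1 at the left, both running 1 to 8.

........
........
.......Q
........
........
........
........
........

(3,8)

Branch on row 1: col 1 → 2; col 2 → 1; col 3 → 4; col 4 → 4; col 5 → 4; col 7 → 1.
Sum: 2 + 1 + 4 + 4 + 4 + 1 = 16.

16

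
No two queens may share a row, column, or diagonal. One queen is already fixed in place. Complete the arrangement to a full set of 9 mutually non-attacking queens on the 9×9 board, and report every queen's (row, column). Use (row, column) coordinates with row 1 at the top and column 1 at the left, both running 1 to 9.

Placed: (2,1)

(1,7) (2,1) (3,6) (4,9) (5,2) (6,4) (7,8) (8,3) (9,5)

Row 1: attacked by (2,1)→{1,2}. Safe: 3, 4, 5, 6, 7, 8, 9. Place at column 7.
Row 3: attacked by (1,7)→{5,7,9}; (2,1)→{1,2}. Safe: 3, 4, 6, 8. Place at column 6.
Row 4: attacked by (1,7)→{4,7}; (2,1)→{1,3}; (3,6)→{5,6,7}. Safe: 2, 8, 9. Place at column 9.
Row 5: attacked by (1,7)→{3,7}; (2,1)→{1,4}; (3,6)→{4,6,8}; (4,9)→{8,9}. Safe: 2, 5. Place at column 2.
Row 6: attacked by (1,7)→{2,7}; (2,1)→{1,5}; (3,6)→{3,6,9}; (4,9)→{7,9}; (5,2)→{1,2,3}. Safe: 4, 8. Place at column 4.
Row 7: attacked by (1,7)→{1,7}; (2,1)→{1,6}; (3,6)→{2,6}; (4,9)→{6,9}; (5,2)→{2,4}; (6,4)→{3,4,5}. Safe: 8. Place at column 8.
Row 8: attacked by (1,7)→{7}; (2,1)→{1,7}; (3,6)→{1,6}; (4,9)→{5,9}; (5,2)→{2,5}; (6,4)→{2,4,6}; (7,8)→{7,8,9}. Safe: 3. Place at column 3.
Row 9: attacked by (1,7)→{7}; (2,1)→{1,8}; (3,6)→{6}; (4,9)→{4,9}; (5,2)→{2,6}; (6,4)→{1,4,7}; (7,8)→{6,8}; (8,3)→{2,3,4}. Safe: 5. Place at column 5.
Columns [7, 1, 6, 9, 2, 4, 8, 3, 5], r−c [-6, 1, -3, -5, 3, 2, -1, 5, 4], r+c [8, 3, 9, 13, 7, 10, 15, 11, 14] are all distinct, so no two queens attack.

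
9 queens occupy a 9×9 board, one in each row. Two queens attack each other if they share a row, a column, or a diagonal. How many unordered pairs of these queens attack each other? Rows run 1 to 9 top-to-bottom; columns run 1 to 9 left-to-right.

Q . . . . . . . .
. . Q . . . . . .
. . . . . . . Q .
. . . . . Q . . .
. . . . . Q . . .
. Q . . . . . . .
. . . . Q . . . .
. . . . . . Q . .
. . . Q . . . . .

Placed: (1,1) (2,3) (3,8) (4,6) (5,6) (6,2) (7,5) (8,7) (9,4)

3

Same column: (4,6)–(5,6) (column 6).
Same diagonal: (2,3)–(5,6) (|2−5| = |3−6| = 3); (3,8)–(5,6) (|3−5| = |8−6| = 2).
Total attacking pairs: 3.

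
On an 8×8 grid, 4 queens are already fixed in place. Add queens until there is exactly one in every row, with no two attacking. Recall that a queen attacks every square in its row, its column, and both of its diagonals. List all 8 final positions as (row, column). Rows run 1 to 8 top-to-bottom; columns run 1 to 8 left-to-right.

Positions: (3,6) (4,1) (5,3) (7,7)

Row 1: attacked by (3,6)→{4,6,8}; (4,1)→{1,4}; (5,3)→{3,7}; (7,7)→{1,7}. Safe: 2, 5. Place at column 2.
Row 2: attacked by (1,2)→{1,2,3}; (3,6)→{5,6,7}; (4,1)→{1,3}; (5,3)→{3,6}; (7,7)→{2,7}. Safe: 4, 8. Place at column 8.
Row 6: attacked by (1,2)→{2,7}; (2,8)→{4,8}; (3,6)→{3,6}; (4,1)→{1,3}; (5,3)→{2,3,4}; (7,7)→{6,7,8}. Safe: 5. Place at column 5.
Row 8: attacked by (1,2)→{2}; (2,8)→{2,8}; (3,6)→{1,6}; (4,1)→{1,5}; (5,3)→{3,6}; (6,5)→{3,5,7}; (7,7)→{6,7,8}. Safe: 4. Place at column 4.
Columns [2, 8, 6, 1, 3, 5, 7, 4], r−c [-1, -6, -3, 3, 2, 1, 0, 4], r+c [3, 10, 9, 5, 8, 11, 14, 12] are all distinct, so no two queens attack.

(1,2) (2,8) (3,6) (4,1) (5,3) (6,5) (7,7) (8,4)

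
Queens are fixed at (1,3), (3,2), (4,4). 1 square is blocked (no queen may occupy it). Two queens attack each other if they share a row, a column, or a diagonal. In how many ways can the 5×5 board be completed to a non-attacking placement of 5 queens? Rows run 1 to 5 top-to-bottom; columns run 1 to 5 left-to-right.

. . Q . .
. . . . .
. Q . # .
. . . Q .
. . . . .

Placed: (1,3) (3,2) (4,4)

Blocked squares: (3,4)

1

Branch on row 2: col 5 → 1.
Sum: 1 = 1.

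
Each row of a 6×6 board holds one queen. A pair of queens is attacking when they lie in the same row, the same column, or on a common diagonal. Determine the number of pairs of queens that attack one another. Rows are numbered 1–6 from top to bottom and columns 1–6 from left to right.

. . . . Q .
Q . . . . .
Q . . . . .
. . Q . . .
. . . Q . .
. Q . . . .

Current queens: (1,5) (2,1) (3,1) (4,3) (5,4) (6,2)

Same column: (2,1)–(3,1) (column 1).
Same diagonal: (2,1)–(4,3) (|2−4| = |1−3| = 2); (2,1)–(5,4) (|2−5| = |1−4| = 3); (4,3)–(5,4) (|4−5| = |3−4| = 1).
Total attacking pairs: 4.

4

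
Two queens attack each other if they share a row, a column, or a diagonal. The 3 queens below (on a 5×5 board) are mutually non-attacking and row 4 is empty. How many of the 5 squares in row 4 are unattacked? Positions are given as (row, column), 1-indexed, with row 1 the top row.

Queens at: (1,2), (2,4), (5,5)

2

(1,2) attacks row 4 at column 2 and diagonals 5.
(2,4) attacks row 4 at column 4 and diagonals 2.
(5,5) attacks row 4 at column 5 and diagonals 4.
Attacked columns: {2, 4, 5}. Safe: {1, 3}.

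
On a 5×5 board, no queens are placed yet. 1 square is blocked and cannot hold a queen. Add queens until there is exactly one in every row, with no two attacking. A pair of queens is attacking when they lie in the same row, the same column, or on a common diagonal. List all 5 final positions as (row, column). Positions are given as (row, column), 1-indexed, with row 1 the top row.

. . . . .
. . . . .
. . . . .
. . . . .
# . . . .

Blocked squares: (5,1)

Row 1: Safe: 1, 2, 3, 4, 5. Place at column 3.
Row 2: attacked by (1,3)→{2,3,4}. Safe: 1, 5. Place at column 1.
Row 3: attacked by (1,3)→{1,3,5}; (2,1)→{1,2}. Safe: 4. Place at column 4.
Row 4: attacked by (1,3)→{3}; (2,1)→{1,3}; (3,4)→{3,4,5}. Safe: 2. Place at column 2.
Row 5: attacked by (1,3)→{3}; (2,1)→{1,4}; (3,4)→{2,4}; (4,2)→{1,2,3}. Blocked: 1. Safe: 5. Place at column 5.
Columns [3, 1, 4, 2, 5], r−c [-2, 1, -1, 2, 0], r+c [4, 3, 7, 6, 10] are all distinct, so no two queens attack.

(1,3) (2,1) (3,4) (4,2) (5,5)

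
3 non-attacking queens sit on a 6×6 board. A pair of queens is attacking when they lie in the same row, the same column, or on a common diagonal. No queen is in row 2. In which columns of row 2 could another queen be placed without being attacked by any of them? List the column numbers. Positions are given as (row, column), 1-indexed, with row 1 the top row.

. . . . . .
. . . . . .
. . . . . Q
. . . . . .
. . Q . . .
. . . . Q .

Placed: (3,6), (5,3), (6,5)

columns 2, 4

(3,6) attacks row 2 at column 6 and diagonals 5.
(5,3) attacks row 2 at column 3 and diagonals 6.
(6,5) attacks row 2 at column 5 and diagonals 1.
Attacked columns: {1, 3, 5, 6}. Safe: {2, 4}.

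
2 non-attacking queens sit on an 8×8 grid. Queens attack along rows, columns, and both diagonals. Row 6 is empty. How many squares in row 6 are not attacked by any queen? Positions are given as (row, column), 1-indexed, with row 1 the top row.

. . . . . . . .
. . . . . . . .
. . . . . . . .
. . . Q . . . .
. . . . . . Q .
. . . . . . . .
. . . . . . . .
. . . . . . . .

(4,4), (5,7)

3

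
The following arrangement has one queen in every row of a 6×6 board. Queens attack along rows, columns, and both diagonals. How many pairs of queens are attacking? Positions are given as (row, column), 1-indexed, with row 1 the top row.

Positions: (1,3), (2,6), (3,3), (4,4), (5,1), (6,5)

4

Same column: (1,3)–(3,3) (column 3).
Same diagonal: (2,6)–(4,4) (|2−4| = |6−4| = 2); (3,3)–(4,4) (|3−4| = |3−4| = 1); (3,3)–(5,1) (|3−5| = |3−1| = 2).
Total attacking pairs: 4.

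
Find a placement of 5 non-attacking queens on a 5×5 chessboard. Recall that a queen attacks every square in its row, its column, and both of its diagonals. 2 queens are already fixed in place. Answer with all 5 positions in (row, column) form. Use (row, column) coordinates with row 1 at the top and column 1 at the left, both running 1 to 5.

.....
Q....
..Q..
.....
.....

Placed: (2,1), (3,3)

(1,4) (2,1) (3,3) (4,5) (5,2)

Row 1: attacked by (2,1)→{1,2}; (3,3)→{1,3,5}. Safe: 4. Place at column 4.
Row 4: attacked by (1,4)→{1,4}; (2,1)→{1,3}; (3,3)→{2,3,4}. Safe: 5. Place at column 5.
Row 5: attacked by (1,4)→{4}; (2,1)→{1,4}; (3,3)→{1,3,5}; (4,5)→{4,5}. Safe: 2. Place at column 2.
Columns [4, 1, 3, 5, 2], r−c [-3, 1, 0, -1, 3], r+c [5, 3, 6, 9, 7] are all distinct, so no two queens attack.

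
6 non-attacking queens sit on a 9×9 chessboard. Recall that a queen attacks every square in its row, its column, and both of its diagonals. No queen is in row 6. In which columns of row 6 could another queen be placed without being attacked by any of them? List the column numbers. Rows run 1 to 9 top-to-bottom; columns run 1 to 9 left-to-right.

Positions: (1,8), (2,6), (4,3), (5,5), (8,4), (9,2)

(1,8) attacks row 6 at column 8 and diagonals 3.
(2,6) attacks row 6 at column 6 and diagonals 2.
(4,3) attacks row 6 at column 3 and diagonals 1, 5.
(5,5) attacks row 6 at column 5 and diagonals 4, 6.
(8,4) attacks row 6 at column 4 and diagonals 2, 6.
(9,2) attacks row 6 at column 2 and diagonals 5.
Attacked columns: {1, 2, 3, 4, 5, 6, 8}. Safe: {7, 9}.

columns 7, 9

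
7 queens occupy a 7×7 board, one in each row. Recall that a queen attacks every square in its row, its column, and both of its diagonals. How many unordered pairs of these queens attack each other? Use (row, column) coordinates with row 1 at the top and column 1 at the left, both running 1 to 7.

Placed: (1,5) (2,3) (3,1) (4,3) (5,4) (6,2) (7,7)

2

Same column: (2,3)–(4,3) (column 3).
Same diagonal: (4,3)–(5,4) (|4−5| = |3−4| = 1).
Total attacking pairs: 2.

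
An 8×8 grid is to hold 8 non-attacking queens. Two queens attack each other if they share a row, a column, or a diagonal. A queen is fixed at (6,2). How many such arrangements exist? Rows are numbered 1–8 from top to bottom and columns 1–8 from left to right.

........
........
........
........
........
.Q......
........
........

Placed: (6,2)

Branch on row 1: col 1 → 1; col 3 → 2; col 4 → 3; col 5 → 3; col 6 → 4; col 8 → 1.
Sum: 1 + 2 + 3 + 3 + 4 + 1 = 14.

14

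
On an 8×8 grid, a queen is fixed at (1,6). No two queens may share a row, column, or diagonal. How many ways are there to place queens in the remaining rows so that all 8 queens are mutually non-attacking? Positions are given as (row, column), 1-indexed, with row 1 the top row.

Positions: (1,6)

16

Branch on row 2: col 1 → 1; col 2 → 2; col 3 → 8; col 4 → 4; col 8 → 1.
Sum: 1 + 2 + 8 + 4 + 1 = 16.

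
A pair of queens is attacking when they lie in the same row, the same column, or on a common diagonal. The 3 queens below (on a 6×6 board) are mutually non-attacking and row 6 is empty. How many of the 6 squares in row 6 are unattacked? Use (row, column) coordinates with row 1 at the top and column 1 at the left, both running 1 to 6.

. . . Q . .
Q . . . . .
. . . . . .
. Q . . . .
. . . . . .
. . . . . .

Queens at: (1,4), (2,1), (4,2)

2

(1,4) attacks row 6 at column 4.
(2,1) attacks row 6 at column 1 and diagonals 5.
(4,2) attacks row 6 at column 2 and diagonals 4.
Attacked columns: {1, 2, 4, 5}. Safe: {3, 6}.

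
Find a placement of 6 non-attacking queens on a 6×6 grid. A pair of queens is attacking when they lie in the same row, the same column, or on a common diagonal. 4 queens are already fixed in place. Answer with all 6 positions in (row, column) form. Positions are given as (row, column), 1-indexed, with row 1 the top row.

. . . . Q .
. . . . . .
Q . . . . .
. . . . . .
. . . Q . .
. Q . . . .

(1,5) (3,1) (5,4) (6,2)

Row 2: attacked by (1,5)→{4,5,6}; (3,1)→{1,2}; (5,4)→{1,4}; (6,2)→{2,6}. Safe: 3. Place at column 3.
Row 4: attacked by (1,5)→{2,5}; (2,3)→{1,3,5}; (3,1)→{1,2}; (5,4)→{3,4,5}; (6,2)→{2,4}. Safe: 6. Place at column 6.
Columns [5, 3, 1, 6, 4, 2], r−c [-4, -1, 2, -2, 1, 4], r+c [6, 5, 4, 10, 9, 8] are all distinct, so no two queens attack.

(1,5) (2,3) (3,1) (4,6) (5,4) (6,2)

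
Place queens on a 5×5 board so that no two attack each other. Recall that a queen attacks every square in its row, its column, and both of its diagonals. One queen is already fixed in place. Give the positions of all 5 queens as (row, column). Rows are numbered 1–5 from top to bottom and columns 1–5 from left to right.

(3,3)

Row 1: attacked by (3,3)→{1,3,5}. Safe: 2, 4. Place at column 4.
Row 2: attacked by (1,4)→{3,4,5}; (3,3)→{2,3,4}. Safe: 1. Place at column 1.
Row 4: attacked by (1,4)→{1,4}; (2,1)→{1,3}; (3,3)→{2,3,4}. Safe: 5. Place at column 5.
Row 5: attacked by (1,4)→{4}; (2,1)→{1,4}; (3,3)→{1,3,5}; (4,5)→{4,5}. Safe: 2. Place at column 2.
Columns [4, 1, 3, 5, 2], r−c [-3, 1, 0, -1, 3], r+c [5, 3, 6, 9, 7] are all distinct, so no two queens attack.

(1,4) (2,1) (3,3) (4,5) (5,2)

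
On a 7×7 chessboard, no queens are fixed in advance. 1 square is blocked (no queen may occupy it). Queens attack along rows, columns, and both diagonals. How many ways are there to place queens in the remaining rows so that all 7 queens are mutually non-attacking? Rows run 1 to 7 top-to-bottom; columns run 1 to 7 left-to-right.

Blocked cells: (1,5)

34

Branch on row 1: col 1 → 4; col 2 → 7; col 3 → 6; col 4 → 6; col 6 → 7; col 7 → 4.
Sum: 4 + 7 + 6 + 6 + 7 + 4 = 34.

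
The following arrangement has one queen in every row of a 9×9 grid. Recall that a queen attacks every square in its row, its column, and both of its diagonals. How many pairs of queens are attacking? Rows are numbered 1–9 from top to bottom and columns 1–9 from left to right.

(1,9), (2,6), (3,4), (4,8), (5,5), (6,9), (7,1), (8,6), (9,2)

5

Same column: (1,9)–(6,9) (column 9); (2,6)–(8,6) (column 6).
Same diagonal: (1,9)–(5,5) (|1−5| = |9−5| = 4); (2,6)–(4,8) (|2−4| = |6−8| = 2); (2,6)–(7,1) (|2−7| = |6−1| = 5).
Total attacking pairs: 5.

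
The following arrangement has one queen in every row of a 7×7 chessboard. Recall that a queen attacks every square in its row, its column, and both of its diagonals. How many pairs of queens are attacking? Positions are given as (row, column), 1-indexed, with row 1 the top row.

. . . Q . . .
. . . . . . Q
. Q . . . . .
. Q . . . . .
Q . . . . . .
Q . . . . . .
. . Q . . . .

Same column: (3,2)–(4,2) (column 2); (5,1)–(6,1) (column 1).
Same diagonal: (1,4)–(3,2) (|1−3| = |4−2| = 2); (4,2)–(5,1) (|4−5| = |2−1| = 1); (5,1)–(7,3) (|5−7| = |1−3| = 2).
Total attacking pairs: 5.

5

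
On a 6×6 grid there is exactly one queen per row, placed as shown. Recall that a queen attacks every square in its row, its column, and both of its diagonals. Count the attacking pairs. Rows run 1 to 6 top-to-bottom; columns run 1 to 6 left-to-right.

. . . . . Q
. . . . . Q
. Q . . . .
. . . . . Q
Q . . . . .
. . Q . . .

Same column: (1,6)–(2,6) (column 6); (1,6)–(4,6) (column 6); (2,6)–(4,6) (column 6).
Total attacking pairs: 3.

3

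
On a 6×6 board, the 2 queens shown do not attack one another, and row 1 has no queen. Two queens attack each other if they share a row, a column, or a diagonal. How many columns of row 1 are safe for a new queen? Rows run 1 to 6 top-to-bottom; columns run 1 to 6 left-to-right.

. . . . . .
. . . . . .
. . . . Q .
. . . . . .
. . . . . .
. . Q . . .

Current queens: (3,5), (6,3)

4

(3,5) attacks row 1 at column 5 and diagonals 3.
(6,3) attacks row 1 at column 3.
Attacked columns: {3, 5}. Safe: {1, 2, 4, 6}.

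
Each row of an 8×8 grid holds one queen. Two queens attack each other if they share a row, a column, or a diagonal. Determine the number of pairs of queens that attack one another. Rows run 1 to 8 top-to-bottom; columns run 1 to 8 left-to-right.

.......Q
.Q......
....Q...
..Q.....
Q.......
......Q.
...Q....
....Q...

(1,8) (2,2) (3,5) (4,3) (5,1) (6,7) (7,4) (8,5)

Same column: (3,5)–(8,5) (column 5).
Same diagonal: (6,7)–(8,5) (|6−8| = |7−5| = 2); (7,4)–(8,5) (|7−8| = |4−5| = 1).
Total attacking pairs: 3.

3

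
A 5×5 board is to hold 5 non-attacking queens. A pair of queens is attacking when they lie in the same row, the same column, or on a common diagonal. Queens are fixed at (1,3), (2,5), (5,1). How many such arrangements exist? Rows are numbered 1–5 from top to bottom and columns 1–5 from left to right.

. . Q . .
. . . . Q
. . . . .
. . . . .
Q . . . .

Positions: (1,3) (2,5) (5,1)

1

Branch on row 3: col 2 → 1.
Sum: 1 = 1.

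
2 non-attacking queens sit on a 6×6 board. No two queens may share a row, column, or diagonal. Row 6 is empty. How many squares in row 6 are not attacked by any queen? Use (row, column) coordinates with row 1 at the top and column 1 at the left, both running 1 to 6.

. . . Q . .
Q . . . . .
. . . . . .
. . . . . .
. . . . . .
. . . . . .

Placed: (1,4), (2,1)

3

(1,4) attacks row 6 at column 4.
(2,1) attacks row 6 at column 1 and diagonals 5.
Attacked columns: {1, 4, 5}. Safe: {2, 3, 6}.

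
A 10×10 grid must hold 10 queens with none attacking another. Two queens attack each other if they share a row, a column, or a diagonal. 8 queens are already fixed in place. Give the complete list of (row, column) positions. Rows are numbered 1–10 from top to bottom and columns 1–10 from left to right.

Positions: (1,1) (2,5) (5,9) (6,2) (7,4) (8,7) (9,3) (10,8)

(1,1) (2,5) (3,10) (4,6) (5,9) (6,2) (7,4) (8,7) (9,3) (10,8)

Row 3: attacked by (1,1)→{1,3}; (2,5)→{4,5,6}; (5,9)→{7,9}; (6,2)→{2,5}; (7,4)→{4,8}; (8,7)→{2,7}; (9,3)→{3,9}; (10,8)→{1,8}. Safe: 10. Place at column 10.
Row 4: attacked by (1,1)→{1,4}; (2,5)→{3,5,7}; (3,10)→{9,10}; (5,9)→{8,9,10}; (6,2)→{2,4}; (7,4)→{1,4,7}; (8,7)→{3,7}; (9,3)→{3,8}; (10,8)→{2,8}. Safe: 6. Place at column 6.
Columns [1, 5, 10, 6, 9, 2, 4, 7, 3, 8], r−c [0, -3, -7, -2, -4, 4, 3, 1, 6, 2], r+c [2, 7, 13, 10, 14, 8, 11, 15, 12, 18] are all distinct, so no two queens attack.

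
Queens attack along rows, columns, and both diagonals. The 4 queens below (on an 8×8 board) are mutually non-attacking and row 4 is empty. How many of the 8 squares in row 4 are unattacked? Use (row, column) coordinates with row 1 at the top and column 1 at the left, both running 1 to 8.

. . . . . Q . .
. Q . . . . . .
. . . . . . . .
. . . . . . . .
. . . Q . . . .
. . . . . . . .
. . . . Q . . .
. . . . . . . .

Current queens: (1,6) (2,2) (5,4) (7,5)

(1,6) attacks row 4 at column 6 and diagonals 3.
(2,2) attacks row 4 at column 2 and diagonals 4.
(5,4) attacks row 4 at column 4 and diagonals 3, 5.
(7,5) attacks row 4 at column 5 and diagonals 2, 8.
Attacked columns: {2, 3, 4, 5, 6, 8}. Safe: {1, 7}.

2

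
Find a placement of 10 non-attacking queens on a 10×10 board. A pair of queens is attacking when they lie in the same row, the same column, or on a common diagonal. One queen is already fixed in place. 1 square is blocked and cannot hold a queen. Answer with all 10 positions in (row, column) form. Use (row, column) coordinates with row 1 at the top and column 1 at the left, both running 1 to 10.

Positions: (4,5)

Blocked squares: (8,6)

Row 1: attacked by (4,5)→{2,5,8}. Safe: 1, 3, 4, 6, 7, 9, 10. Place at column 7.
Row 2: attacked by (1,7)→{6,7,8}; (4,5)→{3,5,7}. Safe: 1, 2, 4, 9, 10. Place at column 4.
Row 3: attacked by (1,7)→{5,7,9}; (2,4)→{3,4,5}; (4,5)→{4,5,6}. Safe: 1, 2, 8, 10. Place at column 10.
Row 5: attacked by (1,7)→{3,7}; (2,4)→{1,4,7}; (3,10)→{8,10}; (4,5)→{4,5,6}. Safe: 2, 9. Place at column 9.
Row 6: attacked by (1,7)→{2,7}; (2,4)→{4,8}; (3,10)→{7,10}; (4,5)→{3,5,7}; (5,9)→{8,9,10}. Safe: 1, 6. Place at column 1.
Row 7: attacked by (1,7)→{1,7}; (2,4)→{4,9}; (3,10)→{6,10}; (4,5)→{2,5,8}; (5,9)→{7,9}; (6,1)→{1,2}. Safe: 3. Place at column 3.
Row 8: attacked by (1,7)→{7}; (2,4)→{4,10}; (3,10)→{5,10}; (4,5)→{1,5,9}; (5,9)→{6,9}; (6,1)→{1,3}; (7,3)→{2,3,4}. Blocked: 6. Safe: 8. Place at column 8.
Row 9: attacked by (1,7)→{7}; (2,4)→{4}; (3,10)→{4,10}; (4,5)→{5,10}; (5,9)→{5,9}; (6,1)→{1,4}; (7,3)→{1,3,5}; (8,8)→{7,8,9}. Safe: 2, 6. Place at column 6.
Row 10: attacked by (1,7)→{7}; (2,4)→{4}; (3,10)→{3,10}; (4,5)→{5}; (5,9)→{4,9}; (6,1)→{1,5}; (7,3)→{3,6}; (8,8)→{6,8,10}; (9,6)→{5,6,7}. Safe: 2. Place at column 2.
Columns [7, 4, 10, 5, 9, 1, 3, 8, 6, 2], r−c [-6, -2, -7, -1, -4, 5, 4, 0, 3, 8], r+c [8, 6, 13, 9, 14, 7, 10, 16, 15, 12] are all distinct, so no two queens attack.

(1,7) (2,4) (3,10) (4,5) (5,9) (6,1) (7,3) (8,8) (9,6) (10,2)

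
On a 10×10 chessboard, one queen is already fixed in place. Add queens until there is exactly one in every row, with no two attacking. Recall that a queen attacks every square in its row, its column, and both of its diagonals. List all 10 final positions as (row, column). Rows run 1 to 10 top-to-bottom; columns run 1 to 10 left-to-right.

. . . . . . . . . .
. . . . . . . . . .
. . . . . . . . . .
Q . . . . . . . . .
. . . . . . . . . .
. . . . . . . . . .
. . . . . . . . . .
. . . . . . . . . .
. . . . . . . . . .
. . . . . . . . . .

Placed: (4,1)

Row 1: attacked by (4,1)→{1,4}. Safe: 2, 3, 5, 6, 7, 8, 9, 10. Place at column 6.
Row 2: attacked by (1,6)→{5,6,7}; (4,1)→{1,3}. Safe: 2, 4, 8, 9, 10. Place at column 8.
Row 3: attacked by (1,6)→{4,6,8}; (2,8)→{7,8,9}; (4,1)→{1,2}. Safe: 3, 5, 10. Place at column 5.
Row 5: attacked by (1,6)→{2,6,10}; (2,8)→{5,8}; (3,5)→{3,5,7}; (4,1)→{1,2}. Safe: 4, 9. Place at column 4.
Row 6: attacked by (1,6)→{1,6}; (2,8)→{4,8}; (3,5)→{2,5,8}; (4,1)→{1,3}; (5,4)→{3,4,5}. Safe: 7, 9, 10. Place at column 7.
Row 7: attacked by (1,6)→{6}; (2,8)→{3,8}; (3,5)→{1,5,9}; (4,1)→{1,4}; (5,4)→{2,4,6}; (6,7)→{6,7,8}. Safe: 10. Place at column 10.
Row 8: attacked by (1,6)→{6}; (2,8)→{2,8}; (3,5)→{5,10}; (4,1)→{1,5}; (5,4)→{1,4,7}; (6,7)→{5,7,9}; (7,10)→{9,10}. Safe: 3. Place at column 3.
Row 9: attacked by (1,6)→{6}; (2,8)→{1,8}; (3,5)→{5}; (4,1)→{1,6}; (5,4)→{4,8}; (6,7)→{4,7,10}; (7,10)→{8,10}; (8,3)→{2,3,4}. Safe: 9. Place at column 9.
Row 10: attacked by (1,6)→{6}; (2,8)→{8}; (3,5)→{5}; (4,1)→{1,7}; (5,4)→{4,9}; (6,7)→{3,7}; (7,10)→{7,10}; (8,3)→{1,3,5}; (9,9)→{8,9,10}. Safe: 2. Place at column 2.
Columns [6, 8, 5, 1, 4, 7, 10, 3, 9, 2], r−c [-5, -6, -2, 3, 1, -1, -3, 5, 0, 8], r+c [7, 10, 8, 5, 9, 13, 17, 11, 18, 12] are all distinct, so no two queens attack.

(1,6) (2,8) (3,5) (4,1) (5,4) (6,7) (7,10) (8,3) (9,9) (10,2)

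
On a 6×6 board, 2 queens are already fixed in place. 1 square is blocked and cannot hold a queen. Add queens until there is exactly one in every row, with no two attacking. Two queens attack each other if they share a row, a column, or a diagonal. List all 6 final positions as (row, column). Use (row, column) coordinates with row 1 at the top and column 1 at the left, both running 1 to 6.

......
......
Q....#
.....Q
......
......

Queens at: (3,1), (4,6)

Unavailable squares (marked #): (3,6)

Row 1: attacked by (3,1)→{1,3}; (4,6)→{3,6}. Safe: 2, 4, 5. Place at column 5.
Row 2: attacked by (1,5)→{4,5,6}; (3,1)→{1,2}; (4,6)→{4,6}. Safe: 3. Place at column 3.
Row 5: attacked by (1,5)→{1,5}; (2,3)→{3,6}; (3,1)→{1,3}; (4,6)→{5,6}. Safe: 2, 4. Place at column 4.
Row 6: attacked by (1,5)→{5}; (2,3)→{3}; (3,1)→{1,4}; (4,6)→{4,6}; (5,4)→{3,4,5}. Safe: 2. Place at column 2.
Columns [5, 3, 1, 6, 4, 2], r−c [-4, -1, 2, -2, 1, 4], r+c [6, 5, 4, 10, 9, 8] are all distinct, so no two queens attack.

(1,5) (2,3) (3,1) (4,6) (5,4) (6,2)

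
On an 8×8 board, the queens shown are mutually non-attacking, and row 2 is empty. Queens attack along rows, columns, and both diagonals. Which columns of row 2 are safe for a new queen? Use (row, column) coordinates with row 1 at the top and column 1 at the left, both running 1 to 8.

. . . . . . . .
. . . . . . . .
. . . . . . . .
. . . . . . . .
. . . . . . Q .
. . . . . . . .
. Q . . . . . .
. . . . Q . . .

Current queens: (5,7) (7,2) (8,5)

columns 1, 3, 6, 8

(5,7) attacks row 2 at column 7 and diagonals 4.
(7,2) attacks row 2 at column 2 and diagonals 7.
(8,5) attacks row 2 at column 5.
Attacked columns: {2, 4, 5, 7}. Safe: {1, 3, 6, 8}.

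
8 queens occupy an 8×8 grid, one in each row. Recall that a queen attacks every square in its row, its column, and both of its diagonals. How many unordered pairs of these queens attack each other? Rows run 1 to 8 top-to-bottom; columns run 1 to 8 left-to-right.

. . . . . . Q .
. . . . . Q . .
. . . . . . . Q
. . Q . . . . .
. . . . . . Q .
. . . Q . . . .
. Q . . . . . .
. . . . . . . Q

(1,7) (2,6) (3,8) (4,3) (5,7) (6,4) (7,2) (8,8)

Same column: (1,7)–(5,7) (column 7); (3,8)–(8,8) (column 8).
Same diagonal: (1,7)–(2,6) (|1−2| = |7−6| = 1).
Total attacking pairs: 3.

3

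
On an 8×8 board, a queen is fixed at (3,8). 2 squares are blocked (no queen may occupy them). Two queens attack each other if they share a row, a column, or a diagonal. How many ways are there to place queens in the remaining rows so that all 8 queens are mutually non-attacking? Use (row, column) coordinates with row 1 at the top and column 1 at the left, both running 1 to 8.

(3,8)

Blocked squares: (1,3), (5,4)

11

Branch on row 1: col 1 → 2; col 2 → 1; col 4 → 4; col 5 → 3; col 7 → 1.
Sum: 2 + 1 + 4 + 3 + 1 = 11.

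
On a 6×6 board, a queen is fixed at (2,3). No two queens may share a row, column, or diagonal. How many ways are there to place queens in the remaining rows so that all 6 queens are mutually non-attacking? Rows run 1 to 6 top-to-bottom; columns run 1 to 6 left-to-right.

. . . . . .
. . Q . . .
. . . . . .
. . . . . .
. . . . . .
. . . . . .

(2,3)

1

Branch on row 1: col 1 → 0; col 5 → 1; col 6 → 0.
Sum: 0 + 1 + 0 = 1.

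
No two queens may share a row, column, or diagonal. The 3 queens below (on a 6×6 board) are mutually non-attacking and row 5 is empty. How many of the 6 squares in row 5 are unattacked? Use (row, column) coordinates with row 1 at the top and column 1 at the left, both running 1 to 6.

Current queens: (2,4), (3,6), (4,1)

2

(2,4) attacks row 5 at column 4 and diagonals 1.
(3,6) attacks row 5 at column 6 and diagonals 4.
(4,1) attacks row 5 at column 1 and diagonals 2.
Attacked columns: {1, 2, 4, 6}. Safe: {3, 5}.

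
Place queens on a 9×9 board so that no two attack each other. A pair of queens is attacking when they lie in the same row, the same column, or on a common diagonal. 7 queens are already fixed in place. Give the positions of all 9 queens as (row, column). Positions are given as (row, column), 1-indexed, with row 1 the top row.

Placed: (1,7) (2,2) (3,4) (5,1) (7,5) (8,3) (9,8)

(1,7) (2,2) (3,4) (4,6) (5,1) (6,9) (7,5) (8,3) (9,8)

Row 4: attacked by (1,7)→{4,7}; (2,2)→{2,4}; (3,4)→{3,4,5}; (5,1)→{1,2}; (7,5)→{2,5,8}; (8,3)→{3,7}; (9,8)→{3,8}. Safe: 6, 9. Place at column 6.
Row 6: attacked by (1,7)→{2,7}; (2,2)→{2,6}; (3,4)→{1,4,7}; (4,6)→{4,6,8}; (5,1)→{1,2}; (7,5)→{4,5,6}; (8,3)→{1,3,5}; (9,8)→{5,8}. Safe: 9. Place at column 9.
Columns [7, 2, 4, 6, 1, 9, 5, 3, 8], r−c [-6, 0, -1, -2, 4, -3, 2, 5, 1], r+c [8, 4, 7, 10, 6, 15, 12, 11, 17] are all distinct, so no two queens attack.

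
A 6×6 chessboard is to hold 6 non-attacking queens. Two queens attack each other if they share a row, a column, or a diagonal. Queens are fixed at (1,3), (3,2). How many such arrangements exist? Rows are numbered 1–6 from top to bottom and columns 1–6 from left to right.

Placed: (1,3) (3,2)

Branch on row 2: col 5 → 0; col 6 → 1.
Sum: 0 + 1 = 1.

1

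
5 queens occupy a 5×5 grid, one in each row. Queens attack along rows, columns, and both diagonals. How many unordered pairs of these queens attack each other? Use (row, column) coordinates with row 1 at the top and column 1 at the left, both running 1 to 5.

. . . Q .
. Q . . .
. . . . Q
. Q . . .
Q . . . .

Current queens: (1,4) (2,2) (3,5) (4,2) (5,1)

Same column: (2,2)–(4,2) (column 2).
Same diagonal: (4,2)–(5,1) (|4−5| = |2−1| = 1).
Total attacking pairs: 2.

2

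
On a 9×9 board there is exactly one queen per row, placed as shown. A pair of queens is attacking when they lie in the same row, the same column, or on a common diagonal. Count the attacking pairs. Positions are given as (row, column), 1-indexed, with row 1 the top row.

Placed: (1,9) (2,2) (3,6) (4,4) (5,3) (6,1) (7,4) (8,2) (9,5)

5

Same column: (2,2)–(8,2) (column 2); (4,4)–(7,4) (column 4).
Same diagonal: (1,9)–(8,2) (|1−8| = |9−2| = 7); (2,2)–(4,4) (|2−4| = |2−4| = 2); (4,4)–(5,3) (|4−5| = |4−3| = 1).
Total attacking pairs: 5.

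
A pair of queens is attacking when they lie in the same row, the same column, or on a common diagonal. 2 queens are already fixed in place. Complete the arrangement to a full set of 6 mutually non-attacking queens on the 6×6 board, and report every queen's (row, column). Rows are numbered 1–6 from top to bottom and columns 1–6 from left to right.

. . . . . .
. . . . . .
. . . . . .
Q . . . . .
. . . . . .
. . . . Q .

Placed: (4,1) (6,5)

(1,2) (2,4) (3,6) (4,1) (5,3) (6,5)

Row 1: attacked by (4,1)→{1,4}; (6,5)→{5}. Safe: 2, 3, 6. Place at column 2.
Row 2: attacked by (1,2)→{1,2,3}; (4,1)→{1,3}; (6,5)→{1,5}. Safe: 4, 6. Place at column 4.
Row 3: attacked by (1,2)→{2,4}; (2,4)→{3,4,5}; (4,1)→{1,2}; (6,5)→{2,5}. Safe: 6. Place at column 6.
Row 5: attacked by (1,2)→{2,6}; (2,4)→{1,4}; (3,6)→{4,6}; (4,1)→{1,2}; (6,5)→{4,5,6}. Safe: 3. Place at column 3.
Columns [2, 4, 6, 1, 3, 5], r−c [-1, -2, -3, 3, 2, 1], r+c [3, 6, 9, 5, 8, 11] are all distinct, so no two queens attack.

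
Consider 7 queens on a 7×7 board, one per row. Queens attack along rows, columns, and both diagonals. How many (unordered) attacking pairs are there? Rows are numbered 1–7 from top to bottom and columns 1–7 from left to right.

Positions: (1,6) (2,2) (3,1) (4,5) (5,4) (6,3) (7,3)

5

Same column: (6,3)–(7,3) (column 3).
Same diagonal: (2,2)–(3,1) (|2−3| = |2−1| = 1); (4,5)–(5,4) (|4−5| = |5−4| = 1); (4,5)–(6,3) (|4−6| = |5−3| = 2); (5,4)–(6,3) (|5−6| = |4−3| = 1).
Total attacking pairs: 5.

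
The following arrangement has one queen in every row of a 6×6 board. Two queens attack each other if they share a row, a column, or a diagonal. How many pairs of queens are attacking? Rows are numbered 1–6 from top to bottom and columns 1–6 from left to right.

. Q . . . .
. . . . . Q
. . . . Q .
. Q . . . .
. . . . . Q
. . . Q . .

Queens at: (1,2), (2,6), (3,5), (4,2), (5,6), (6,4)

5

Same column: (1,2)–(4,2) (column 2); (2,6)–(5,6) (column 6).
Same diagonal: (1,2)–(5,6) (|1−5| = |2−6| = 4); (2,6)–(3,5) (|2−3| = |6−5| = 1); (4,2)–(6,4) (|4−6| = |2−4| = 2).
Total attacking pairs: 5.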